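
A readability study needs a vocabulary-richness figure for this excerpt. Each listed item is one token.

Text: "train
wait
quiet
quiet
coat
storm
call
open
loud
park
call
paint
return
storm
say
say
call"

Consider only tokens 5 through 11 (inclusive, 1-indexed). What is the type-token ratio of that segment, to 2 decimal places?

0.86

Segment tokens 5–11: coat, storm, call, open, loud, park, call
Segment N = 7, segment V = 6.
TTR = 6 / 7 = 0.86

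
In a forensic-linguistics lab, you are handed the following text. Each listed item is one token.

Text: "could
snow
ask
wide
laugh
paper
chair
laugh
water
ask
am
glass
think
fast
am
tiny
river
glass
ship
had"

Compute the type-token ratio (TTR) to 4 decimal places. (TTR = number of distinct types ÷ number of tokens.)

0.8000

N = 20 tokens, V = 16 types.
TTR = V / N = 16 / 20 = 0.8000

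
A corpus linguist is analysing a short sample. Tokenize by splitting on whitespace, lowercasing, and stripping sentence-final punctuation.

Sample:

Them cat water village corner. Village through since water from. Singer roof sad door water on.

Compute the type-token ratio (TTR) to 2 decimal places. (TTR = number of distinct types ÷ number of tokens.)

0.81

N = 16 tokens, V = 13 types.
TTR = V / N = 13 / 16 = 0.81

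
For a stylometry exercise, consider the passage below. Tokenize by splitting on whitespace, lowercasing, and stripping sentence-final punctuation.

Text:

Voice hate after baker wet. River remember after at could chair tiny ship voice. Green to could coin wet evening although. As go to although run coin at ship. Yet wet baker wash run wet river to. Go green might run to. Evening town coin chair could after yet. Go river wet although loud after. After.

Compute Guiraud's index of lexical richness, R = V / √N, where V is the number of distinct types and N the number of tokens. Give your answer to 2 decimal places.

3.34

N = 56, V = 25.
√N = 7.483315
R = 25 / 7.483315 = 3.34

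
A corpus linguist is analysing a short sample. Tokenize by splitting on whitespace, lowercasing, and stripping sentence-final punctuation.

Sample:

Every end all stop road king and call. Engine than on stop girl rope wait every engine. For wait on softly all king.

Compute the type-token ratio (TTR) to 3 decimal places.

N = 23 tokens, V = 16 types.
TTR = V / N = 16 / 23 = 0.696

0.696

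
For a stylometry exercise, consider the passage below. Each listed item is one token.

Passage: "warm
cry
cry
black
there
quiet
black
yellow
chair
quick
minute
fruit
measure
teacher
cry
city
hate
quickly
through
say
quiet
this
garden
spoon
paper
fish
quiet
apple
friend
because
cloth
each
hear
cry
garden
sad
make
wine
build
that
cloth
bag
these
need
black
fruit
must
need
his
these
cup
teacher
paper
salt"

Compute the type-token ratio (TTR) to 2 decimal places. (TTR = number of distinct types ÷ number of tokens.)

0.74

N = 54 tokens, V = 40 types.
TTR = V / N = 40 / 54 = 0.74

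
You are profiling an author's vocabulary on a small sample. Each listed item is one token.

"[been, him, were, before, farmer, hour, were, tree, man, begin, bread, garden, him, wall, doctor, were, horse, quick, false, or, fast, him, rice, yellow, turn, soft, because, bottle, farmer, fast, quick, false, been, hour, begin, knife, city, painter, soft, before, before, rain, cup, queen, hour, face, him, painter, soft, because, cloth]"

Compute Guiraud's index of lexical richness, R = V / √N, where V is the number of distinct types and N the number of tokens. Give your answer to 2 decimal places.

N = 51, V = 32.
√N = 7.141428
R = 32 / 7.141428 = 4.48

4.48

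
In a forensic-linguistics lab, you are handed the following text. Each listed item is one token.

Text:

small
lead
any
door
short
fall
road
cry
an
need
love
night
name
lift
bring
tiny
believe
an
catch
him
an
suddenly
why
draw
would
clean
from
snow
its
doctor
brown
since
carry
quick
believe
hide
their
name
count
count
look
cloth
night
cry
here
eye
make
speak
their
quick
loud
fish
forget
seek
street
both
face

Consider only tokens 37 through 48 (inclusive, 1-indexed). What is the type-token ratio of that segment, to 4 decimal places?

0.9167

Segment tokens 37–48: their, name, count, count, look, cloth, night, cry, here, eye, make, speak
Segment N = 12, segment V = 11.
TTR = 11 / 12 = 0.9167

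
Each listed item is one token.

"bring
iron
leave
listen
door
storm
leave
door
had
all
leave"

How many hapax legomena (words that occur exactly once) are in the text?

6

Frequencies: leave:3, door:2, bring:1, iron:1, listen:1, storm:1, had:1, all:1
Hapax (freq=1): all, bring, had, iron, listen, storm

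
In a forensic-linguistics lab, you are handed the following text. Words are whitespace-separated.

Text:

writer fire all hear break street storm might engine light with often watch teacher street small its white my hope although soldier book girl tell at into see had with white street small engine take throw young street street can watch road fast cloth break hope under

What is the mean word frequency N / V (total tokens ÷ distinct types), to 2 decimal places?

N = 47 tokens, V = 36 types.
Mean frequency = N / V = 47 / 36 = 1.31

1.31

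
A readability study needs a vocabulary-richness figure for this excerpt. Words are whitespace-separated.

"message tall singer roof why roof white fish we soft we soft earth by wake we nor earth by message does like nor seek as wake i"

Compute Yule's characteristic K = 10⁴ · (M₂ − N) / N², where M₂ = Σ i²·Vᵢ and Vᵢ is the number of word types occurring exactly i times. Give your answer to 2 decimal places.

Frequencies: we:3, message:2, roof:2, soft:2, earth:2, by:2, wake:2, nor:2, tall:1, singer:1, why:1, white:1, fish:1, does:1, like:1, seek:1, as:1, i:1
N = 27. Frequency spectrum: V_1=10, V_2=7, V_3=1
M₂ = 1²·10 + 2²·7 + 3²·1 = 47
K = 10000 × (47 − 27) / 27² = 274.35

274.35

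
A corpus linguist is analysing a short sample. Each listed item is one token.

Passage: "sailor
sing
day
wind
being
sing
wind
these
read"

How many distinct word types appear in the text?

Distinct types: {being, day, read, sailor, sing, these, wind}
V = 7

7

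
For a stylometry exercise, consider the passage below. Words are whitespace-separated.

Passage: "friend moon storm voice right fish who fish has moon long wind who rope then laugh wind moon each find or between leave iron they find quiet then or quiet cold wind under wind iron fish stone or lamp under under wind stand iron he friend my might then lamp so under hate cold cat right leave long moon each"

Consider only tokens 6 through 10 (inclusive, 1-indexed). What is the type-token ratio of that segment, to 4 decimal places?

Segment tokens 6–10: fish, who, fish, has, moon
Segment N = 5, segment V = 4.
TTR = 4 / 5 = 0.8000

0.8000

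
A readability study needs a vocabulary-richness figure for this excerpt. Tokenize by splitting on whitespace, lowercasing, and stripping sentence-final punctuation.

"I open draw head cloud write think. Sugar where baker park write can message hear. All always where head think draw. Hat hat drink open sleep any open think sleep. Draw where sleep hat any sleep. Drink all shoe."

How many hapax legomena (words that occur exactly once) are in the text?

10

Frequencies: sleep:4, open:3, draw:3, think:3, where:3, hat:3, head:2, write:2, all:2, drink:2, any:2, i:1, cloud:1, sugar:1, baker:1, park:1, can:1, message:1, hear:1, always:1, … (1 more, each freq 1)
Hapax (freq=1): always, baker, can, cloud, hear, i, message, park, shoe, sugar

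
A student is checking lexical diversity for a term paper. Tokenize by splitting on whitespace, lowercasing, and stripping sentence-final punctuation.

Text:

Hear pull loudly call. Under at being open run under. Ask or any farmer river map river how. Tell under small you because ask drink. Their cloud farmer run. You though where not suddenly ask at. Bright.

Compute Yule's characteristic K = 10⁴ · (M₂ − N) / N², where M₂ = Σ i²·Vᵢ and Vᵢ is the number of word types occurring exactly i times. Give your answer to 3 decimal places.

160.701

Frequencies: under:3, ask:3, at:2, run:2, farmer:2, river:2, you:2, hear:1, pull:1, loudly:1, call:1, being:1, open:1, or:1, any:1, map:1, how:1, tell:1, small:1, because:1, … (8 more, each freq 1)
N = 37. Frequency spectrum: V_1=21, V_2=5, V_3=2
M₂ = 1²·21 + 2²·5 + 3²·2 = 59
K = 10000 × (59 − 37) / 37² = 160.701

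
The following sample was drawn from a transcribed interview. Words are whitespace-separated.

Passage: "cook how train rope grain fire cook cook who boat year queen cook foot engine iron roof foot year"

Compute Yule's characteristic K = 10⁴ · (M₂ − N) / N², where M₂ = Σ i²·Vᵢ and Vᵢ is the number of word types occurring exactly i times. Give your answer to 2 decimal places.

Frequencies: cook:4, year:2, foot:2, how:1, train:1, rope:1, grain:1, fire:1, who:1, boat:1, queen:1, engine:1, iron:1, roof:1
N = 19. Frequency spectrum: V_1=11, V_2=2, V_4=1
M₂ = 1²·11 + 2²·2 + 4²·1 = 35
K = 10000 × (35 − 19) / 19² = 443.21

443.21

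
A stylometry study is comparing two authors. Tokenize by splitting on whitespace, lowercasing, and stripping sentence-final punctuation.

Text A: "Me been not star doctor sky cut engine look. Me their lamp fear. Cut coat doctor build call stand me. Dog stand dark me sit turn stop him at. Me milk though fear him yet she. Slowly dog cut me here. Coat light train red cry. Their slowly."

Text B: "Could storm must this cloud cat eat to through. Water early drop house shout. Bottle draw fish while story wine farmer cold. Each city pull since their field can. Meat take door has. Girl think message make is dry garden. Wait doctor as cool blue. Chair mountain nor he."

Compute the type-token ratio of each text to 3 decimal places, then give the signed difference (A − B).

TTR(A) = 33/48 = 0.688
TTR(B) = 49/49 = 1.000
Difference = 0.688 − 1.000 = -0.312

-0.312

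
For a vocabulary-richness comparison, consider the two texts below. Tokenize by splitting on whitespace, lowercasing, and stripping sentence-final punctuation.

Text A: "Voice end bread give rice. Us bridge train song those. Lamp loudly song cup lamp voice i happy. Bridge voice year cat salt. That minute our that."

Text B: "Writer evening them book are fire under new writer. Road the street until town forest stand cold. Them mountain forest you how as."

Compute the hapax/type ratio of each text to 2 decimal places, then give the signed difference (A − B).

-0.09

A: hapax=16, V=21, ratio=0.76
B: hapax=17, V=20, ratio=0.85
Difference = 0.76 − 0.85 = -0.09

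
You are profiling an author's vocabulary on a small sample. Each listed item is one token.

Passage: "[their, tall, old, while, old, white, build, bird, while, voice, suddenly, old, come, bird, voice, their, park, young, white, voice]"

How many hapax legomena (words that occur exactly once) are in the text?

6

Frequencies: old:3, voice:3, their:2, while:2, white:2, bird:2, tall:1, build:1, suddenly:1, come:1, park:1, young:1
Hapax (freq=1): build, come, park, suddenly, tall, young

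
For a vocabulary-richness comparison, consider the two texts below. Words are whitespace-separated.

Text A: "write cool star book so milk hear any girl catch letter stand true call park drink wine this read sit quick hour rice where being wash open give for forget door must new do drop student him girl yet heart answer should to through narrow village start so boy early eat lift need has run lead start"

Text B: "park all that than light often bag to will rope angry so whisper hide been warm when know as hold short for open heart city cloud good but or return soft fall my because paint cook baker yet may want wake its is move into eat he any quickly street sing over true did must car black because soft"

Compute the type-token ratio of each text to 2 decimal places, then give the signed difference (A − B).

TTR(A) = 54/57 = 0.95
TTR(B) = 57/59 = 0.97
Difference = 0.95 − 0.97 = -0.02

-0.02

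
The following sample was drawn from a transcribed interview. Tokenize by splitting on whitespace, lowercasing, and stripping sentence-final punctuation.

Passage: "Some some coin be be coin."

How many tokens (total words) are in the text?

6

Tokens: some, some, coin, be, be, coin
N = 6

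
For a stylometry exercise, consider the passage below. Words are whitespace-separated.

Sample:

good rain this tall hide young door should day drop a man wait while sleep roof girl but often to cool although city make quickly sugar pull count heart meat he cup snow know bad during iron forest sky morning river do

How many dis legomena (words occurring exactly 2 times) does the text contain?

Frequencies: good:1, rain:1, this:1, tall:1, hide:1, young:1, door:1, should:1, day:1, drop:1, a:1, man:1, wait:1, while:1, sleep:1, roof:1, girl:1, but:1, often:1, to:1, … (22 more, each freq 1)
Words with frequency 2: (none)

0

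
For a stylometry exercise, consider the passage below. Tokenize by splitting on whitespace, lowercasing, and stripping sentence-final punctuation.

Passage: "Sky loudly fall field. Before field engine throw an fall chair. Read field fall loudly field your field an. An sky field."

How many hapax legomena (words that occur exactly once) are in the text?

Frequencies: field:6, fall:3, an:3, sky:2, loudly:2, before:1, engine:1, throw:1, chair:1, read:1, your:1
Hapax (freq=1): before, chair, engine, read, throw, your

6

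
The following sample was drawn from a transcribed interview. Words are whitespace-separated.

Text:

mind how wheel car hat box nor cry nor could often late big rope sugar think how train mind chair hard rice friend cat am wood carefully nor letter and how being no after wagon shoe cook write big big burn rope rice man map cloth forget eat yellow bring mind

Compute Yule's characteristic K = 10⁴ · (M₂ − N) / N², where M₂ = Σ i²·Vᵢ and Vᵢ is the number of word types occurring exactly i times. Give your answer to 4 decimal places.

Frequencies: mind:3, how:3, nor:3, big:3, rope:2, rice:2, wheel:1, car:1, hat:1, box:1, cry:1, could:1, often:1, late:1, sugar:1, think:1, train:1, chair:1, hard:1, friend:1, … (21 more, each freq 1)
N = 51. Frequency spectrum: V_1=35, V_2=2, V_3=4
M₂ = 1²·35 + 2²·2 + 3²·4 = 79
K = 10000 × (79 − 51) / 51² = 107.6509

107.6509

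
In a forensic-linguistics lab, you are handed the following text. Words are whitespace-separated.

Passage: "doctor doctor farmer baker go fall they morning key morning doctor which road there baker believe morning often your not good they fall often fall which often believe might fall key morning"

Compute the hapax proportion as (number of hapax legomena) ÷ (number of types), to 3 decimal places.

0.471

Frequencies: fall:4, morning:4, doctor:3, often:3, baker:2, they:2, key:2, which:2, believe:2, farmer:1, go:1, road:1, there:1, your:1, not:1, good:1, might:1
Hapax count = 8; type count = 17.
Ratio = 8 / 17 = 0.471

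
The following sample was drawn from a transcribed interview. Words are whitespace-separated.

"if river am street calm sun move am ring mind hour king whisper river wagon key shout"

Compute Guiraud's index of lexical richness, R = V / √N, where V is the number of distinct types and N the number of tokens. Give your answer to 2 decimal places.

3.64

N = 17, V = 15.
√N = 4.123106
R = 15 / 4.123106 = 3.64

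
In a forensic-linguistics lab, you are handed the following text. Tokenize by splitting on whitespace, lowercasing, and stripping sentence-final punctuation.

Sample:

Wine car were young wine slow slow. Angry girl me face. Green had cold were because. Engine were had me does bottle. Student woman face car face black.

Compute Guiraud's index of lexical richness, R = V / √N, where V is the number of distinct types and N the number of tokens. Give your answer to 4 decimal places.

3.5907

N = 28, V = 19.
√N = 5.291503
R = 19 / 5.291503 = 3.5907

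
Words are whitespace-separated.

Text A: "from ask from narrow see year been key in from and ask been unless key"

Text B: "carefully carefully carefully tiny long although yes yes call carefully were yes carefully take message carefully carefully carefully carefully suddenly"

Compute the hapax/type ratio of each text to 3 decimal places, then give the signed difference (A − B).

-0.200

A: hapax=6, V=10, ratio=0.600
B: hapax=8, V=10, ratio=0.800
Difference = 0.600 − 0.800 = -0.200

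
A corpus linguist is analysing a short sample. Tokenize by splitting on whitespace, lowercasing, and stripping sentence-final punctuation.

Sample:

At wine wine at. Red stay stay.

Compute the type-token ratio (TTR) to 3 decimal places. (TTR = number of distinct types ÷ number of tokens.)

0.571

N = 7 tokens, V = 4 types.
TTR = V / N = 4 / 7 = 0.571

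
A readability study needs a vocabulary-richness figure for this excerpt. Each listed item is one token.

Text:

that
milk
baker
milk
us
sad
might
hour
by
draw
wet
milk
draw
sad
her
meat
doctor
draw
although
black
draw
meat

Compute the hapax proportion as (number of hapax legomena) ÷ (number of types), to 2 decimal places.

0.73

Frequencies: draw:4, milk:3, sad:2, meat:2, that:1, baker:1, us:1, might:1, hour:1, by:1, wet:1, her:1, doctor:1, although:1, black:1
Hapax count = 11; type count = 15.
Ratio = 11 / 15 = 0.73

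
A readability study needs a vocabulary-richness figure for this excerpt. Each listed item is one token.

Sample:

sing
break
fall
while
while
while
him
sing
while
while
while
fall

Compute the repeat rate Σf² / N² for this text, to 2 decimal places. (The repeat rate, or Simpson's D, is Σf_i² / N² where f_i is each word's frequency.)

Frequencies: while:6, sing:2, fall:2, break:1, him:1
Σf² = 46; N² = 144
Repeat rate = 46 / 144 = 0.32

0.32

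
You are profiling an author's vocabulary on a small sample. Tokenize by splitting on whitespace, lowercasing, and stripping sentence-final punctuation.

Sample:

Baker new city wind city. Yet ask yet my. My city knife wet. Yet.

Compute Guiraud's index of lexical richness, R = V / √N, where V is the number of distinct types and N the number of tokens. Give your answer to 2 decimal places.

N = 14, V = 9.
√N = 3.741657
R = 9 / 3.741657 = 2.41

2.41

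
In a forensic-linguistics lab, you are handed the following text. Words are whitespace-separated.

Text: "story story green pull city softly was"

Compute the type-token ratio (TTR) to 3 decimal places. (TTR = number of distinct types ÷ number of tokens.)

N = 7 tokens, V = 6 types.
TTR = V / N = 6 / 7 = 0.857

0.857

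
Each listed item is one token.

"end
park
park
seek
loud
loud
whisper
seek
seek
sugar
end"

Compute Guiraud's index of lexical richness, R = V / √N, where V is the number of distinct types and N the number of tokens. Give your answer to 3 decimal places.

N = 11, V = 6.
√N = 3.316625
R = 6 / 3.316625 = 1.809

1.809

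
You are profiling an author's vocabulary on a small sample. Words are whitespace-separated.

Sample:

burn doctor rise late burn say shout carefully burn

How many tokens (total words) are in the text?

Tokens: burn, doctor, rise, late, burn, say, shout, carefully, burn
N = 9

9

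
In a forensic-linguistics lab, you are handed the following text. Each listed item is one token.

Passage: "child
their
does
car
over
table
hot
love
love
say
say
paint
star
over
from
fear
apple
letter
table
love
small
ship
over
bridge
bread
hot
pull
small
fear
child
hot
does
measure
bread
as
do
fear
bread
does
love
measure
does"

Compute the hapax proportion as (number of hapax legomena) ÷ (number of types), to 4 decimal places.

Frequencies: does:4, love:4, over:3, hot:3, fear:3, bread:3, child:2, table:2, say:2, small:2, measure:2, their:1, car:1, paint:1, star:1, from:1, apple:1, letter:1, ship:1, bridge:1, … (3 more, each freq 1)
Hapax count = 12; type count = 23.
Ratio = 12 / 23 = 0.5217

0.5217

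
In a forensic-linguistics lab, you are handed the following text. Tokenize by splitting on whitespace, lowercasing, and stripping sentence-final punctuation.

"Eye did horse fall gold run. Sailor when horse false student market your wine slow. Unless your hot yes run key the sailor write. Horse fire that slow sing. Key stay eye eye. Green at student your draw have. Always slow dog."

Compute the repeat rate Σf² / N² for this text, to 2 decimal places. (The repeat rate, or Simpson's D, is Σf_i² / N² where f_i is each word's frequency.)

0.04

Frequencies: eye:3, horse:3, your:3, slow:3, run:2, sailor:2, student:2, key:2, did:1, fall:1, gold:1, when:1, false:1, market:1, wine:1, unless:1, hot:1, yes:1, the:1, write:1, … (10 more, each freq 1)
Σf² = 74; N² = 1764
Repeat rate = 74 / 1764 = 0.04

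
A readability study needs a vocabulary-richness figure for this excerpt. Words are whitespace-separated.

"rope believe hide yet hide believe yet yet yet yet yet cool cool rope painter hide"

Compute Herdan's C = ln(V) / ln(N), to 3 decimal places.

N = 16, V = 6.
ln(V) = 1.791759, ln(N) = 2.772589
C = 1.791759 / 2.772589 = 0.646

0.646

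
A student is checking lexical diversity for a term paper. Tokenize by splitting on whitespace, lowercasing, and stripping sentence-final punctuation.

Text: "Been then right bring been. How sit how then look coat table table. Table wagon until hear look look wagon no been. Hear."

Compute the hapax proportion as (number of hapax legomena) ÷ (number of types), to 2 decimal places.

0.46

Frequencies: been:3, look:3, table:3, then:2, how:2, wagon:2, hear:2, right:1, bring:1, sit:1, coat:1, until:1, no:1
Hapax count = 6; type count = 13.
Ratio = 6 / 13 = 0.46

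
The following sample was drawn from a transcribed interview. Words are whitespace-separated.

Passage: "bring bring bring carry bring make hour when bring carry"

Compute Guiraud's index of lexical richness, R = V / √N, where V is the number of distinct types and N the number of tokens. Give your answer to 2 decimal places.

N = 10, V = 5.
√N = 3.162278
R = 5 / 3.162278 = 1.58

1.58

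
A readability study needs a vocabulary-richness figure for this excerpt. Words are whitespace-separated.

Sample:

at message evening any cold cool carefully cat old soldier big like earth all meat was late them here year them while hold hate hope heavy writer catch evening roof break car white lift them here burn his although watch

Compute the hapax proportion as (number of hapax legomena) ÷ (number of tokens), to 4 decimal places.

0.8250

Frequencies: them:3, evening:2, here:2, at:1, message:1, any:1, cold:1, cool:1, carefully:1, cat:1, old:1, soldier:1, big:1, like:1, earth:1, all:1, meat:1, was:1, late:1, year:1, … (16 more, each freq 1)
Hapax count = 33; token count = 40.
Ratio = 33 / 40 = 0.8250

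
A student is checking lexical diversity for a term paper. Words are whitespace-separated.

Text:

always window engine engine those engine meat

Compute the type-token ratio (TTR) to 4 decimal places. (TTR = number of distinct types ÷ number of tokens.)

N = 7 tokens, V = 5 types.
TTR = V / N = 5 / 7 = 0.7143

0.7143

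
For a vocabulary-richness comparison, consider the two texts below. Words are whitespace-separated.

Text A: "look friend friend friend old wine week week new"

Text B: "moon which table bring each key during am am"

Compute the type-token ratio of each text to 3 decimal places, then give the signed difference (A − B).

TTR(A) = 6/9 = 0.667
TTR(B) = 8/9 = 0.889
Difference = 0.667 − 0.889 = -0.222

-0.222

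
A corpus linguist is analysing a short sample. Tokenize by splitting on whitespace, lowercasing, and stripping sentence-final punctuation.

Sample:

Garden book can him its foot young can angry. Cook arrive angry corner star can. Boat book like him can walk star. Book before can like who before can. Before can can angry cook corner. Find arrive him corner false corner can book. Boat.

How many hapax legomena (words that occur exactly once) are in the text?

8

Frequencies: can:9, book:4, corner:4, him:3, angry:3, before:3, cook:2, arrive:2, star:2, boat:2, like:2, garden:1, its:1, foot:1, young:1, walk:1, who:1, find:1, false:1
Hapax (freq=1): false, find, foot, garden, its, walk, who, young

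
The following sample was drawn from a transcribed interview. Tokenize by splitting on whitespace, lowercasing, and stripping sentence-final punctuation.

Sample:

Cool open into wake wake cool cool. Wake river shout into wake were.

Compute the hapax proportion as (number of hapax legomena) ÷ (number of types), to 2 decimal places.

Frequencies: wake:4, cool:3, into:2, open:1, river:1, shout:1, were:1
Hapax count = 4; type count = 7.
Ratio = 4 / 7 = 0.57

0.57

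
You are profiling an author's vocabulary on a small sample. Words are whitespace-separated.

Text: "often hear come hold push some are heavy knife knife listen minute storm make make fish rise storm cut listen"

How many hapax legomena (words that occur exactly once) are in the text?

12

Frequencies: knife:2, listen:2, storm:2, make:2, often:1, hear:1, come:1, hold:1, push:1, some:1, are:1, heavy:1, minute:1, fish:1, rise:1, cut:1
Hapax (freq=1): are, come, cut, fish, hear, heavy, hold, minute, often, push, rise, some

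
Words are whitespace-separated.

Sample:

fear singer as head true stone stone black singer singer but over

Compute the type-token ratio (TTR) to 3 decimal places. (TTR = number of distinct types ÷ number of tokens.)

N = 12 tokens, V = 9 types.
TTR = V / N = 9 / 12 = 0.750

0.750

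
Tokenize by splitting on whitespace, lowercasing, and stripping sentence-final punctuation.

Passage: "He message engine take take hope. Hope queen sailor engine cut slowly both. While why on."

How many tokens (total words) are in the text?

16

Tokens: he, message, engine, take, take, hope, hope, queen, sailor, engine, cut, slowly, both, while, why, on
N = 16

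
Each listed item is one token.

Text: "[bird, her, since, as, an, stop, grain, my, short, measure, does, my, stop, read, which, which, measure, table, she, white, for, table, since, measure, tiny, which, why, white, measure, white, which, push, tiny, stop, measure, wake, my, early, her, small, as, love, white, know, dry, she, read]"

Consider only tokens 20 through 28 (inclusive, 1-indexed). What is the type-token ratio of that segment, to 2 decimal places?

Segment tokens 20–28: white, for, table, since, measure, tiny, which, why, white
Segment N = 9, segment V = 8.
TTR = 8 / 9 = 0.89

0.89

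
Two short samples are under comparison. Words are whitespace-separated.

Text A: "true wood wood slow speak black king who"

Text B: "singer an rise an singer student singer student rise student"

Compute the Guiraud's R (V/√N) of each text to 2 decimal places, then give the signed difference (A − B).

1.21

A: V=7, N=8, R=2.47
B: V=4, N=10, R=1.26
Difference = 2.47 − 1.26 = 1.21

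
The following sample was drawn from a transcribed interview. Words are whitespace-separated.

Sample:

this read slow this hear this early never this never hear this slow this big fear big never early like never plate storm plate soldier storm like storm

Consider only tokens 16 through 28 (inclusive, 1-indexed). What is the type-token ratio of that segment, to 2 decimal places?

Segment tokens 16–28: fear, big, never, early, like, never, plate, storm, plate, soldier, storm, like, storm
Segment N = 13, segment V = 8.
TTR = 8 / 13 = 0.62

0.62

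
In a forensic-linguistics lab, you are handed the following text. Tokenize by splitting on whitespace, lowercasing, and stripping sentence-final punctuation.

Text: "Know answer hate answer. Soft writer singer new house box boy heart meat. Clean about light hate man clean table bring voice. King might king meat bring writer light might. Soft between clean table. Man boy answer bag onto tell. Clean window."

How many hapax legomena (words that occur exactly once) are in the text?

Frequencies: clean:4, answer:3, hate:2, soft:2, writer:2, boy:2, meat:2, light:2, man:2, table:2, bring:2, king:2, might:2, know:1, singer:1, new:1, house:1, box:1, heart:1, about:1, … (6 more, each freq 1)
Hapax (freq=1): about, bag, between, box, heart, house, know, new, onto, singer, tell, voice, window

13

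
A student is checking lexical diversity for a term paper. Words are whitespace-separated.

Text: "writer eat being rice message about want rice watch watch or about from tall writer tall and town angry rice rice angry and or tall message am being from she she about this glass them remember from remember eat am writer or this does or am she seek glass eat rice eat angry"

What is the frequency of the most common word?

Frequencies: rice:5, eat:4, or:4, writer:3, about:3, from:3, tall:3, angry:3, am:3, she:3, being:2, message:2, watch:2, and:2, this:2, glass:2, remember:2, want:1, town:1, them:1, … (2 more, each freq 1)
Most common: 'rice' with frequency 5.

5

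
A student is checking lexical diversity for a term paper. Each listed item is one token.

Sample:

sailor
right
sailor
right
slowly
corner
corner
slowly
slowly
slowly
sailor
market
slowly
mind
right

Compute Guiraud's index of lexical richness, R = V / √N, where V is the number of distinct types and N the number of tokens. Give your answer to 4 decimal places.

1.5492

N = 15, V = 6.
√N = 3.872983
R = 6 / 3.872983 = 1.5492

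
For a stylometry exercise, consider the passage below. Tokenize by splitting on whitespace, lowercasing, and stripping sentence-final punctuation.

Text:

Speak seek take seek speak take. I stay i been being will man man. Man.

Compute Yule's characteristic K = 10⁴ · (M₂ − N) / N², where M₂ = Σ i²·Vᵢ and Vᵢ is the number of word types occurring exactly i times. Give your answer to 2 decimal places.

Frequencies: man:3, speak:2, seek:2, take:2, i:2, stay:1, been:1, being:1, will:1
N = 15. Frequency spectrum: V_1=4, V_2=4, V_3=1
M₂ = 1²·4 + 2²·4 + 3²·1 = 29
K = 10000 × (29 − 15) / 15² = 622.22

622.22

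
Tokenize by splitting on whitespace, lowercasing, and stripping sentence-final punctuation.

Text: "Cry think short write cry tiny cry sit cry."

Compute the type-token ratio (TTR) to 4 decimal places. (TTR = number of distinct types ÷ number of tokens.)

N = 9 tokens, V = 6 types.
TTR = V / N = 6 / 9 = 0.6667

0.6667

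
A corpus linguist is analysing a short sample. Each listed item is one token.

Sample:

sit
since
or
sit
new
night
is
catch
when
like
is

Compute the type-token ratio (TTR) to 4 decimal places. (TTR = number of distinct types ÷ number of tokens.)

0.8182

N = 11 tokens, V = 9 types.
TTR = V / N = 9 / 11 = 0.8182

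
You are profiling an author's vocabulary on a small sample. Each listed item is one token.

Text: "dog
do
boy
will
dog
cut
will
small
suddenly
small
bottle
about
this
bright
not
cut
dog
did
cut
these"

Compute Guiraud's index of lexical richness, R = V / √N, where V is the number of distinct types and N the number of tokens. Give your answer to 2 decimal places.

3.13

N = 20, V = 14.
√N = 4.472136
R = 14 / 4.472136 = 3.13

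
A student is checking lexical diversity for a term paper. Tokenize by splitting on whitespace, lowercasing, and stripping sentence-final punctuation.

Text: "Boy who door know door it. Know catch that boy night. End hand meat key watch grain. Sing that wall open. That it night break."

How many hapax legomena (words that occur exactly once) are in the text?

12

Frequencies: that:3, boy:2, door:2, know:2, it:2, night:2, who:1, catch:1, end:1, hand:1, meat:1, key:1, watch:1, grain:1, sing:1, wall:1, open:1, break:1
Hapax (freq=1): break, catch, end, grain, hand, key, meat, open, sing, wall, watch, who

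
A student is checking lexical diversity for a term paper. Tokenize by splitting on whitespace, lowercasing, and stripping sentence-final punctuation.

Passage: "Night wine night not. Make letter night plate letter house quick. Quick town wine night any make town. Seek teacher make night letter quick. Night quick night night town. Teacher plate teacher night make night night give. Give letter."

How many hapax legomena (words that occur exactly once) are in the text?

4

Frequencies: night:11, make:4, letter:4, quick:4, town:3, teacher:3, wine:2, plate:2, give:2, not:1, house:1, any:1, seek:1
Hapax (freq=1): any, house, not, seek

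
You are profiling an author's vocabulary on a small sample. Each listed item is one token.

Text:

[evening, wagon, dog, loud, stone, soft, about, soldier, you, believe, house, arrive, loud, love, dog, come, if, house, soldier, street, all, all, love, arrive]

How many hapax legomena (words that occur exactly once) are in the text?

Frequencies: dog:2, loud:2, soldier:2, house:2, arrive:2, love:2, all:2, evening:1, wagon:1, stone:1, soft:1, about:1, you:1, believe:1, come:1, if:1, street:1
Hapax (freq=1): about, believe, come, evening, if, soft, stone, street, wagon, you

10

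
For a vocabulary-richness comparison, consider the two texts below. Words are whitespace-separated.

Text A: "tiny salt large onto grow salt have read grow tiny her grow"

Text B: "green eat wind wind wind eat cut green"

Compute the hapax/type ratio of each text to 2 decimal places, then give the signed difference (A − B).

A: hapax=5, V=8, ratio=0.63
B: hapax=1, V=4, ratio=0.25
Difference = 0.63 − 0.25 = 0.38

0.38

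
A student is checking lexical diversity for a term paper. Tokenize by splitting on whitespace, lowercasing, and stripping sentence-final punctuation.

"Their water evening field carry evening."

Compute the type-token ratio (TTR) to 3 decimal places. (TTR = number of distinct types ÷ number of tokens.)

N = 6 tokens, V = 5 types.
TTR = V / N = 5 / 6 = 0.833

0.833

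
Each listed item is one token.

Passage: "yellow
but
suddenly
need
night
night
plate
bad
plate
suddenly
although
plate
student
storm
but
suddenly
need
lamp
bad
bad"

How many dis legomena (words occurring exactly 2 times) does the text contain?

3

Frequencies: suddenly:3, plate:3, bad:3, but:2, need:2, night:2, yellow:1, although:1, student:1, storm:1, lamp:1
Words with frequency 2: but, need, night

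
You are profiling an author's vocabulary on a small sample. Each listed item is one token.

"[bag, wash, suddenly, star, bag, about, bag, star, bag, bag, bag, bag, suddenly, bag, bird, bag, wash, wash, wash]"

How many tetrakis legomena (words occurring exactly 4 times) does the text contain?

Frequencies: bag:9, wash:4, suddenly:2, star:2, about:1, bird:1
Words with frequency 4: wash

1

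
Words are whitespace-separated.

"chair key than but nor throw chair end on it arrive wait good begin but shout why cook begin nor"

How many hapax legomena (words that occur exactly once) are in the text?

12

Frequencies: chair:2, but:2, nor:2, begin:2, key:1, than:1, throw:1, end:1, on:1, it:1, arrive:1, wait:1, good:1, shout:1, why:1, cook:1
Hapax (freq=1): arrive, cook, end, good, it, key, on, shout, than, throw, wait, why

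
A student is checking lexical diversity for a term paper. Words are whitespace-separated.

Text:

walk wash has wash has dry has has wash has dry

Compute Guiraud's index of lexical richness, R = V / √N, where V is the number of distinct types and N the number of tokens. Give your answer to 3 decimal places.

1.206

N = 11, V = 4.
√N = 3.316625
R = 4 / 3.316625 = 1.206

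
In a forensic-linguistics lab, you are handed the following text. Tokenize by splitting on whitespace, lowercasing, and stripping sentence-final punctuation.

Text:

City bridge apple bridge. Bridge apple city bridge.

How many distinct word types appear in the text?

Distinct types: {apple, bridge, city}
V = 3

3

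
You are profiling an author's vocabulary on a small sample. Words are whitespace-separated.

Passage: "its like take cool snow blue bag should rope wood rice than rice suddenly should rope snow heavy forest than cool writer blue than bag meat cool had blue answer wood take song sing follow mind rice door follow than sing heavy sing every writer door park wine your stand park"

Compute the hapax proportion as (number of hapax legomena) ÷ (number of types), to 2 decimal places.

0.45

Frequencies: than:4, cool:3, blue:3, rice:3, sing:3, take:2, snow:2, bag:2, should:2, rope:2, wood:2, heavy:2, writer:2, follow:2, door:2, park:2, its:1, like:1, suddenly:1, forest:1, … (9 more, each freq 1)
Hapax count = 13; type count = 29.
Ratio = 13 / 29 = 0.45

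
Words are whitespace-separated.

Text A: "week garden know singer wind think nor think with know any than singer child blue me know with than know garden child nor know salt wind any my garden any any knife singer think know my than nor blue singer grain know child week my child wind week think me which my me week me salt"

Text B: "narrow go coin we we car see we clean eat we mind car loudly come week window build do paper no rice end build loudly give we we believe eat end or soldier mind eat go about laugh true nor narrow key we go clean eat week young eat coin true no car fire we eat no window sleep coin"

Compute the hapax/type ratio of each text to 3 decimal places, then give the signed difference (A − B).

A: hapax=3, V=18, ratio=0.167
B: hapax=16, V=31, ratio=0.516
Difference = 0.167 − 0.516 = -0.349

-0.349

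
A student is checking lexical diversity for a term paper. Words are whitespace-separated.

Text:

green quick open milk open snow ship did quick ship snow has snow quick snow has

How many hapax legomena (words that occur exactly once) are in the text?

Frequencies: snow:4, quick:3, open:2, ship:2, has:2, green:1, milk:1, did:1
Hapax (freq=1): did, green, milk

3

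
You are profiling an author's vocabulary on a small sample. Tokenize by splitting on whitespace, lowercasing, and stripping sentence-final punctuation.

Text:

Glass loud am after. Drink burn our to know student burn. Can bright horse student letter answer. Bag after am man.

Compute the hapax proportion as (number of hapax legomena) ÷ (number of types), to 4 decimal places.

Frequencies: am:2, after:2, burn:2, student:2, glass:1, loud:1, drink:1, our:1, to:1, know:1, can:1, bright:1, horse:1, letter:1, answer:1, bag:1, man:1
Hapax count = 13; type count = 17.
Ratio = 13 / 17 = 0.7647

0.7647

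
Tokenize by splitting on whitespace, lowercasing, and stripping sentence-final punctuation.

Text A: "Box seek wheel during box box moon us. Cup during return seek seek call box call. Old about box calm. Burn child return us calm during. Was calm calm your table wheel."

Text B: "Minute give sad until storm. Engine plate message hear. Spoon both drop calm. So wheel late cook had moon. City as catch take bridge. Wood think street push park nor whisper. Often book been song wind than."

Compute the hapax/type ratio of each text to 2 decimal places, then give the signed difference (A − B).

A: hapax=9, V=17, ratio=0.53
B: hapax=37, V=37, ratio=1.00
Difference = 0.53 − 1.00 = -0.47

-0.47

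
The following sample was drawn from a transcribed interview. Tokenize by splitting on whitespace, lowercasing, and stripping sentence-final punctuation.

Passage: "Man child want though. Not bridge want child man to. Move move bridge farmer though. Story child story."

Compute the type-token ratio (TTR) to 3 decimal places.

0.556

N = 18 tokens, V = 10 types.
TTR = V / N = 10 / 18 = 0.556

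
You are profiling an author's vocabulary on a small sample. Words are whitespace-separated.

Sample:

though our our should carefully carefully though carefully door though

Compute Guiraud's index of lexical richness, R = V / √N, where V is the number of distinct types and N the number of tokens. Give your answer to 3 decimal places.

N = 10, V = 5.
√N = 3.162278
R = 5 / 3.162278 = 1.581

1.581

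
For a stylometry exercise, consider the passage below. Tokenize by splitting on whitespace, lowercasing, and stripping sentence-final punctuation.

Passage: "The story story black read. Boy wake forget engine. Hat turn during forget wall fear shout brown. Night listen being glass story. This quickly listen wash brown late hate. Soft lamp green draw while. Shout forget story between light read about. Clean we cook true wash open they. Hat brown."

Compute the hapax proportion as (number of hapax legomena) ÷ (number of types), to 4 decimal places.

0.7895

Frequencies: story:4, forget:3, brown:3, read:2, hat:2, shout:2, listen:2, wash:2, the:1, black:1, boy:1, wake:1, engine:1, turn:1, during:1, wall:1, fear:1, night:1, being:1, glass:1, … (18 more, each freq 1)
Hapax count = 30; type count = 38.
Ratio = 30 / 38 = 0.7895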